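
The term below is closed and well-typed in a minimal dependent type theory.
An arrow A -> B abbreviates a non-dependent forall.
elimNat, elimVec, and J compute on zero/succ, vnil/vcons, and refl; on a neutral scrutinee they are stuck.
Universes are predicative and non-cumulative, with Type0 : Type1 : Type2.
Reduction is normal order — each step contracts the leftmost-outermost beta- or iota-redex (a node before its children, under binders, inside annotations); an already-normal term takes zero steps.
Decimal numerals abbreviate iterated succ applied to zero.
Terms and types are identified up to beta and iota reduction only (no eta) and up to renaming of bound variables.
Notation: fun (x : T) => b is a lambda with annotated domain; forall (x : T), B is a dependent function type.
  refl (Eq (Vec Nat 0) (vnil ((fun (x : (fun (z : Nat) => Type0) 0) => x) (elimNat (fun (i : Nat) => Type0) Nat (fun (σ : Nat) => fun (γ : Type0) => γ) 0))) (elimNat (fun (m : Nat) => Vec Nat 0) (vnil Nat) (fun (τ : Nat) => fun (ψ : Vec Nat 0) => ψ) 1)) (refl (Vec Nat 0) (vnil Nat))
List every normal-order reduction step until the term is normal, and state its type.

normal-order reduction sequence:
  refl (Eq (Vec Nat 0) (vnil ((fun (x : (fun (z : Nat) => Type0) 0) => x) (elimNat (fun (i : Nat) => Type0) Nat (fun (σ : Nat) => fun (γ : Type0) => γ) 0))) (elimNat (fun (m : Nat) => Vec Nat 0) (vnil Nat) (fun (τ : Nat) => fun (ψ : Vec Nat 0) => ψ) 1)) (refl (Vec Nat 0) (vnil Nat))
  ~> refl (Eq (Vec Nat 0) (vnil (elimNat (fun (x : Nat) => Type0) Nat (fun (z : Nat) => fun (i : Type0) => i) 0)) (elimNat (fun (σ : Nat) => Vec Nat 0) (vnil Nat) (fun (γ : Nat) => fun (m : Vec Nat 0) => m) 1)) (refl (Vec Nat 0) (vnil Nat))
  ~> refl (Eq (Vec Nat 0) (vnil Nat) (elimNat (fun (x : Nat) => Vec Nat 0) (vnil Nat) (fun (z : Nat) => fun (i : Vec Nat 0) => i) 1)) (refl (Vec Nat 0) (vnil Nat))
  ~> refl (Eq (Vec Nat 0) (vnil Nat) ((fun (x : Nat) => fun (z : Vec Nat 0) => z) 0 (elimNat (fun (i : Nat) => Vec Nat 0) (vnil Nat) (fun (σ : Nat) => fun (γ : Vec Nat 0) => γ) 0))) (refl (Vec Nat 0) (vnil Nat))
  ~> refl (Eq (Vec Nat 0) (vnil Nat) ((fun (x : Vec Nat 0) => x) (elimNat (fun (z : Nat) => Vec Nat 0) (vnil Nat) (fun (i : Nat) => fun (σ : Vec Nat 0) => σ) 0))) (refl (Vec Nat 0) (vnil Nat))
  ~> refl (Eq (Vec Nat 0) (vnil Nat) (elimNat (fun (x : Nat) => Vec Nat 0) (vnil Nat) (fun (z : Nat) => fun (i : Vec Nat 0) => i) 0)) (refl (Vec Nat 0) (vnil Nat))
  ~> refl (Eq (Vec Nat 0) (vnil Nat) (vnil Nat)) (refl (Vec Nat 0) (vnil Nat))
inferred type:
  Eq (Eq (Vec Nat 0) (vnil Nat) (vnil Nat)) (refl (Vec Nat 0) (vnil Nat)) (refl (Vec Nat 0) (vnil Nat))


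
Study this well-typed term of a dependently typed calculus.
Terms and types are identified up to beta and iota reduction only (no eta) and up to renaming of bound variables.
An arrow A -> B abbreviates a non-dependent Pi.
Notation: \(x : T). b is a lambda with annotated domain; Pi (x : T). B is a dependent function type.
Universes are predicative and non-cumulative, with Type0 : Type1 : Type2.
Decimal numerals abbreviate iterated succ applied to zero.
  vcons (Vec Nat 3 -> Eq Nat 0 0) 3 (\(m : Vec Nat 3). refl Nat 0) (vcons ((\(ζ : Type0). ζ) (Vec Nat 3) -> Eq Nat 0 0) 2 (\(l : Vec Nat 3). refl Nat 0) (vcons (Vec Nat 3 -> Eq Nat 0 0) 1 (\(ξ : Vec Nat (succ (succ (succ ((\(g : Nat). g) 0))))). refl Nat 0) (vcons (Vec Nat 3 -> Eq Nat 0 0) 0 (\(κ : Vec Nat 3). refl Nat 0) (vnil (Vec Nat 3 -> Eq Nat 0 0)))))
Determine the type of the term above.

inferred type:
  Vec (Vec Nat 3 -> Eq Nat 0 0) 4


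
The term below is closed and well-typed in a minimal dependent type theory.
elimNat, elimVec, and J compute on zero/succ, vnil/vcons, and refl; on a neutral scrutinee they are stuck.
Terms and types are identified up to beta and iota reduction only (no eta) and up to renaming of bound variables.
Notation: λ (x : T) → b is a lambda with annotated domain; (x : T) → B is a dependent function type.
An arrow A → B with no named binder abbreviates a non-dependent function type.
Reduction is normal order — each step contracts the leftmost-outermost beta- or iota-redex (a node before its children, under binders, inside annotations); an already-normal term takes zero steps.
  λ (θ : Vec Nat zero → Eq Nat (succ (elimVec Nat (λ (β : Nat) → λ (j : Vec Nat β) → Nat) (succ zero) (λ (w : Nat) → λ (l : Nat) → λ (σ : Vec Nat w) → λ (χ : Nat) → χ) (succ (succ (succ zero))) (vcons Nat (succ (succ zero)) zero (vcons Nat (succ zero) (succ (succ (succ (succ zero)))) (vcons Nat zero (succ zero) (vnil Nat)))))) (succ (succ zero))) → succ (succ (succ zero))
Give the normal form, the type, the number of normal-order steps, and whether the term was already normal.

normal form:
  λ (θ : Vec Nat zero → Eq Nat (succ (succ zero)) (succ (succ zero))) → succ (succ (succ zero))
inferred type:
  (Vec Nat zero → Eq Nat (succ (succ zero)) (succ (succ zero))) → Nat
steps to reach normal form (normal order): 16
already normal: no
first contracted redex: an elimVec iota-redex


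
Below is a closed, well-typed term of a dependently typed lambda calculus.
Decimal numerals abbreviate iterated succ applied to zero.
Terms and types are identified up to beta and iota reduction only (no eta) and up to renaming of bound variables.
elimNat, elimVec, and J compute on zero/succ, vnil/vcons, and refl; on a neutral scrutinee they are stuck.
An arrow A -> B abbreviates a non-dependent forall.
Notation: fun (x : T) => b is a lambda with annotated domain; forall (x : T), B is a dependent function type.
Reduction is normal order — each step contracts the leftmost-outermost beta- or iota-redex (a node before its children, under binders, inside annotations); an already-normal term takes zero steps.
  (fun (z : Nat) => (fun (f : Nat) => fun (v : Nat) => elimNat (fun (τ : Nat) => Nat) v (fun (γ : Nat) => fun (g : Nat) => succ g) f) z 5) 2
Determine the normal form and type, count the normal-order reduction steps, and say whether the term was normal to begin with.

normal form:
  7
the term's type:
  Nat
normal-order step count: 10
already normal: no
first redex: a beta-redex


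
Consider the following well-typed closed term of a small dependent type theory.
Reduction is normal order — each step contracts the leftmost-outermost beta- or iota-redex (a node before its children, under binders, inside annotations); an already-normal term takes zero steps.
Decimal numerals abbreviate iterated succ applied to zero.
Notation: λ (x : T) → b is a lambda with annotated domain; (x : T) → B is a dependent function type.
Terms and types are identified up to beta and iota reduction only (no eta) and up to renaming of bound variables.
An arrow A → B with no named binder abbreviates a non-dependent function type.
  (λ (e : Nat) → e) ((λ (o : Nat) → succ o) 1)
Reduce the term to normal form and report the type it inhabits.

normal form:
  2
type:
  Nat
observation: reduction starts at a beta-redex, and 2 normal-order steps reach the normal form.


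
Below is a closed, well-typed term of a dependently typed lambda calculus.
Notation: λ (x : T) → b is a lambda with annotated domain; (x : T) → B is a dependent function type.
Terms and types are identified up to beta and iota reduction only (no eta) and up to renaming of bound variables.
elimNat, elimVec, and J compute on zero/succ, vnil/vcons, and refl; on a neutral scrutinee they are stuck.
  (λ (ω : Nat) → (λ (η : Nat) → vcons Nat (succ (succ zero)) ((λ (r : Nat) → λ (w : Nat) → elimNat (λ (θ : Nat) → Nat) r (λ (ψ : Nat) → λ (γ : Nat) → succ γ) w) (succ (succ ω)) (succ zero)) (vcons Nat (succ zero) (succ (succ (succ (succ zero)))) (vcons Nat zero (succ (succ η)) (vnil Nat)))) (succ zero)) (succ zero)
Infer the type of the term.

the term's type:
  Vec Nat (succ (succ (succ zero)))


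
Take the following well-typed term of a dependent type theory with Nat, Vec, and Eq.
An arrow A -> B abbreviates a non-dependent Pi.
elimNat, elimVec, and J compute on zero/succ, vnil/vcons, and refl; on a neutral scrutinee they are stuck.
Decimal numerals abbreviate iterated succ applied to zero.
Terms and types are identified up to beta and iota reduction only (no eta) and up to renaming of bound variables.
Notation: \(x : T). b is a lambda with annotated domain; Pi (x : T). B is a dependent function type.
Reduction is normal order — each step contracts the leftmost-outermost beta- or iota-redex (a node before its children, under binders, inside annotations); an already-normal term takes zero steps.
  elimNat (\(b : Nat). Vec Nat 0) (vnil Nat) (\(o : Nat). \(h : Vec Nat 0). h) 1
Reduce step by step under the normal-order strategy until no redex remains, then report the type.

normal-order reduction sequence:
  elimNat (\(b : Nat). Vec Nat 0) (vnil Nat) (\(o : Nat). \(h : Vec Nat 0). h) 1
  ~> (\(b : Nat). \(o : Vec Nat 0). o) 0 (elimNat (\(h : Nat). Vec Nat 0) (vnil Nat) (\(e : Nat). \(ρ : Vec Nat 0). ρ) 0)
  ~> (\(b : Vec Nat 0). b) (elimNat (\(o : Nat). Vec Nat 0) (vnil Nat) (\(h : Nat). \(e : Vec Nat 0). e) 0)
  ~> elimNat (\(b : Nat). Vec Nat 0) (vnil Nat) (\(o : Nat). \(h : Vec Nat 0). h) 0
  ~> vnil Nat
type:
  Vec Nat 0


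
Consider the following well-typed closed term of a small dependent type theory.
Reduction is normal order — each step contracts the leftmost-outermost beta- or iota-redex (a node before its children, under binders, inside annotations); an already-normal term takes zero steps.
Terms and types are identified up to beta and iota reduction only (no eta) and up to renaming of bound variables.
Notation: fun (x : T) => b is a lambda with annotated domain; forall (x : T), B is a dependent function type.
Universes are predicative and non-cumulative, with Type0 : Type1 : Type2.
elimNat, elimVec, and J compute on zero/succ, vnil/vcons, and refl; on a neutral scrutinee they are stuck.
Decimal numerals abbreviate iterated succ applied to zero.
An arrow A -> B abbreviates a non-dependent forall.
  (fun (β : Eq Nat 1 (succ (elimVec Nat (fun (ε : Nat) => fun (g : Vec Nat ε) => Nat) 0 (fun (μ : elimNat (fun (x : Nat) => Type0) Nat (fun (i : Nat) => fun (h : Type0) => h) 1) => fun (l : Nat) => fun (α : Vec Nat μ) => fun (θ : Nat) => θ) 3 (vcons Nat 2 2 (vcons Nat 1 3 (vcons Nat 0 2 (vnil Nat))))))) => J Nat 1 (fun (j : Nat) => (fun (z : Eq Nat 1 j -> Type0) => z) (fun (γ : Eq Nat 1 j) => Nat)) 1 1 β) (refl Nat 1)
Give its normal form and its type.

normal form:
  1
type:
  Nat
observation: 2 normal-order steps separate the term from its normal form.


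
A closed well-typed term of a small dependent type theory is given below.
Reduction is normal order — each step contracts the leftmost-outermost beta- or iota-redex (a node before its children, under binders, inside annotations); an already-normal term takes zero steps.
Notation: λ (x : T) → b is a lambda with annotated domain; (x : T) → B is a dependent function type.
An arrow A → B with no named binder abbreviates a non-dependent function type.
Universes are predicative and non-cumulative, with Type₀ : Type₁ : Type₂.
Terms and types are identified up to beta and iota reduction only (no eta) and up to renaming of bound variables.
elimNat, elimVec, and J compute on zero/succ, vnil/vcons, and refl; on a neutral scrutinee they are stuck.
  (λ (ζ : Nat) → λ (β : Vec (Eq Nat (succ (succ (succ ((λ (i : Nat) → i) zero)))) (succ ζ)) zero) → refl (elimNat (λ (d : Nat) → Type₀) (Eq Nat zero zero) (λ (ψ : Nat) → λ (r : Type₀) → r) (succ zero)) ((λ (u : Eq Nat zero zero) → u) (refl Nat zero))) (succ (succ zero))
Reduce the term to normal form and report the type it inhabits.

resulting normal form:
  λ (ζ : Vec (Eq Nat (succ (succ (succ zero))) (succ (succ (succ zero)))) zero) → refl (Eq Nat zero zero) (refl Nat zero)
type:
  Vec (Eq Nat (succ (succ (succ zero))) (succ (succ (succ zero)))) zero → Eq (Eq Nat zero zero) (refl Nat zero) (refl Nat zero)
observation: the leftmost-outermost redex is a beta-redex, and normalization takes 7 steps.


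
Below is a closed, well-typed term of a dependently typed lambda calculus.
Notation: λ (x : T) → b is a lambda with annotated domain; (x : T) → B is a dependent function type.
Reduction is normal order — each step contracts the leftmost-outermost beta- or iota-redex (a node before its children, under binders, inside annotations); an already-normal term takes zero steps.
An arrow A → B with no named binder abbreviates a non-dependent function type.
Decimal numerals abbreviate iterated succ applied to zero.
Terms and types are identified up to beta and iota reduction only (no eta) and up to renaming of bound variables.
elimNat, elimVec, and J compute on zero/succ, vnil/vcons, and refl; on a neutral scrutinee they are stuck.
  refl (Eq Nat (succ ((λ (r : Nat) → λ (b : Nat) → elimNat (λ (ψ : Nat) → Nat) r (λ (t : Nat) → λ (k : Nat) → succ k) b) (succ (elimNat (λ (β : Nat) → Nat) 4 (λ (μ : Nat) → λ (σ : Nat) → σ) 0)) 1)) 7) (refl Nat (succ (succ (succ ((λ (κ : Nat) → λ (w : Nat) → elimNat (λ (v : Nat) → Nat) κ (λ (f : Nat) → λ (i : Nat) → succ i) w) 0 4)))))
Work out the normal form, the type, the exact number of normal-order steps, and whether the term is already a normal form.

resulting normal form:
  refl (Eq Nat 7 7) (refl Nat 7)
inferred type:
  Eq (Eq Nat 7 7) (refl Nat 7) (refl Nat 7)
steps to reach normal form (normal order): 22
already normal: no
first contracted redex: a beta-redex


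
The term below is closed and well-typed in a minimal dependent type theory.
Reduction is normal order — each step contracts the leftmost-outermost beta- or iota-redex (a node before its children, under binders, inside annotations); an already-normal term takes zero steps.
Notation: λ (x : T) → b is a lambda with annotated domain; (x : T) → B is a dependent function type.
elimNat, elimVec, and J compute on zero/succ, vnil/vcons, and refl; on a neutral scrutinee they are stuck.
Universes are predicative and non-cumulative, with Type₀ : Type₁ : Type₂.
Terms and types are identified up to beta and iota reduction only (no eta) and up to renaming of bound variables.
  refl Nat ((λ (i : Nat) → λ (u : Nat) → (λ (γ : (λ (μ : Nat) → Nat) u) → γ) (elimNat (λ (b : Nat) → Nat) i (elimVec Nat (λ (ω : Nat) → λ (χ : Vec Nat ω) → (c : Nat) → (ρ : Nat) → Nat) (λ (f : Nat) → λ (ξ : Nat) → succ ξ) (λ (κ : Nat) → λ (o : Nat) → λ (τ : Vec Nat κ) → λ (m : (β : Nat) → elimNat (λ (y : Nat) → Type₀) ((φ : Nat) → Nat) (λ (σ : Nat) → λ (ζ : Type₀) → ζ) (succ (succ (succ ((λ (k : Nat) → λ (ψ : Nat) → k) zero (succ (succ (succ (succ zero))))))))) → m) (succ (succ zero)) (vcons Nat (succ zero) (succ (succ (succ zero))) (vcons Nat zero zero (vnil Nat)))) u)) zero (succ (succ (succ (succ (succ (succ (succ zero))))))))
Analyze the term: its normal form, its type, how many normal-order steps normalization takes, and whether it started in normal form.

normal form:
  refl Nat (succ (succ (succ (succ (succ (succ (succ zero)))))))
the term's type:
  Eq Nat (succ (succ (succ (succ (succ (succ (succ zero))))))) (succ (succ (succ (succ (succ (succ (succ zero)))))))
steps to reach normal form (normal order): 102
started in normal form: no
first redex: a beta-redex


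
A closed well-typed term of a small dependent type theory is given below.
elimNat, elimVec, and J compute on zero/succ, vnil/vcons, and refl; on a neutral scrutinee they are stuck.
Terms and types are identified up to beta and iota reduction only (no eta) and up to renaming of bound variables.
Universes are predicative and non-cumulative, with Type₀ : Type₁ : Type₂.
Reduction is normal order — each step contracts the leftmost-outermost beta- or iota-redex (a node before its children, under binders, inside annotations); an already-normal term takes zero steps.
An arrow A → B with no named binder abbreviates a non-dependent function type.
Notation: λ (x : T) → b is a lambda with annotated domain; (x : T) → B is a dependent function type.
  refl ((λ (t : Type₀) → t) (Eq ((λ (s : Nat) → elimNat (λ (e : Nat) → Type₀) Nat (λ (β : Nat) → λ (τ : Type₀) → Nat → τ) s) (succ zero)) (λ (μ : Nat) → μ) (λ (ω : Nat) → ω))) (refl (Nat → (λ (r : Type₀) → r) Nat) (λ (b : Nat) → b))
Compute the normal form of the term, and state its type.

normal form:
  refl (Eq (Nat → Nat) (λ (t : Nat) → t) (λ (s : Nat) → s)) (refl (Nat → Nat) (λ (e : Nat) → e))
type:
  Eq (Eq (Nat → Nat) (λ (t : Nat) → t) (λ (s : Nat) → s)) (refl (Nat → Nat) (λ (e : Nat) → e)) (refl (Nat → Nat) (λ (β : Nat) → β))
observation: reduction starts at a beta-redex, and 7 normal-order steps reach the normal form.


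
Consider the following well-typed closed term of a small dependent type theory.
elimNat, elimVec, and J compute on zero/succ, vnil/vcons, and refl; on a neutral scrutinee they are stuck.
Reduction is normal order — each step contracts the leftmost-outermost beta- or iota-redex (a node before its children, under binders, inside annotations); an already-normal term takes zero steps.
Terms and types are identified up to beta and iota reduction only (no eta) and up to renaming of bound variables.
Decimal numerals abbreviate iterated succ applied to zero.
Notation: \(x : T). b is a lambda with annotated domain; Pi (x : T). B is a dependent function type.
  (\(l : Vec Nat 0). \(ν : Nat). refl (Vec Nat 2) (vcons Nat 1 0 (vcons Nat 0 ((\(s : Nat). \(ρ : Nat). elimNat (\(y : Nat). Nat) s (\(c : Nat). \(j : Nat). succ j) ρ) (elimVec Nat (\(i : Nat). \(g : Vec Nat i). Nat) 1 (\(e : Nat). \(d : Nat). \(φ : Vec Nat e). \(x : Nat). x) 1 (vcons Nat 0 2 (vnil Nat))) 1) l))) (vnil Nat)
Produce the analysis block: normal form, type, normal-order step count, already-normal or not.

reduced normal form:
  \(l : Nat). refl (Vec Nat 2) (vcons Nat 1 0 (vcons Nat 0 2 (vnil Nat)))
inferred type:
  Pi (l : Nat). Eq (Vec Nat 2) (vcons Nat 1 0 (vcons Nat 0 2 (vnil Nat))) (vcons Nat 1 0 (vcons Nat 0 2 (vnil Nat)))
reduction steps (normal order): 13
already normal: no
first contracted redex: a beta-redex


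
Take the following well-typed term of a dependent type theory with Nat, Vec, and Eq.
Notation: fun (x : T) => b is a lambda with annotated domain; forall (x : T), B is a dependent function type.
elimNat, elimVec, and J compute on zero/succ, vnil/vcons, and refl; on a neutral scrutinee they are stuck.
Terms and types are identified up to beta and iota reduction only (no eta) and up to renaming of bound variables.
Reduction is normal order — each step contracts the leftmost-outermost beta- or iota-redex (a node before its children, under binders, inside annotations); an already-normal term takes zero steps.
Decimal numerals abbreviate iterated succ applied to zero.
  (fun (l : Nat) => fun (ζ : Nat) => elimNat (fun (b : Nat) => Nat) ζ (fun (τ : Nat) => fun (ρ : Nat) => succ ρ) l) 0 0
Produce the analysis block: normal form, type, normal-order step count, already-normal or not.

resulting normal form:
  0
inferred type:
  Nat
reduction steps (normal order): 3
already normal: no
first redex: a beta-redex


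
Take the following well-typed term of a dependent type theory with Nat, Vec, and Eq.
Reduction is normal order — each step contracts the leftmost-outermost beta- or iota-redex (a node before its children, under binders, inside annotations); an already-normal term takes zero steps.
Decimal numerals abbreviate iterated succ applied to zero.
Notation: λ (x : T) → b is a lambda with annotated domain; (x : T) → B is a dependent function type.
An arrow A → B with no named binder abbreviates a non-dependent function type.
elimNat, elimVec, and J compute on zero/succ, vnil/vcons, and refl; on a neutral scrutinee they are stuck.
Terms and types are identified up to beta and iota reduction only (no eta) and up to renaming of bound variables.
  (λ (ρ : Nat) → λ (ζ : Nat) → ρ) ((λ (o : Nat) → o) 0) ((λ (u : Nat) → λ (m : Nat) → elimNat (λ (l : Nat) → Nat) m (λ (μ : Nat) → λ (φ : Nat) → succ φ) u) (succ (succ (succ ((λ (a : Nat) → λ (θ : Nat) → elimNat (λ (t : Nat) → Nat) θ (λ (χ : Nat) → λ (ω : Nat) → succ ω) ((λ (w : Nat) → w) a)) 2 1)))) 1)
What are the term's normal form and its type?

resulting normal form:
  0
the term's type:
  Nat
observation: the leftmost-outermost redex is a beta-redex, and normalization takes 3 steps.


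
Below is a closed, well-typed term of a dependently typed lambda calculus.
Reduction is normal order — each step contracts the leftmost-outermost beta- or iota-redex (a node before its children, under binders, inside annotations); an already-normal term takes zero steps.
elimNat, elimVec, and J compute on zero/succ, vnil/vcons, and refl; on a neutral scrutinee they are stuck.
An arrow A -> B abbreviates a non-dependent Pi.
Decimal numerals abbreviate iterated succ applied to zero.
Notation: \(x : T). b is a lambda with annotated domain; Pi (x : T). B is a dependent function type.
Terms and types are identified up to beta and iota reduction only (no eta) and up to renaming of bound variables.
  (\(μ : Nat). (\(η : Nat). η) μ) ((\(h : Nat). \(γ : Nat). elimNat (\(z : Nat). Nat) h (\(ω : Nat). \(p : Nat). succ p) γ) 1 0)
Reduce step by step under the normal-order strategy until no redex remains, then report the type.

normal-order reduction sequence:
  (\(μ : Nat). (\(η : Nat). η) μ) ((\(h : Nat). \(γ : Nat). elimNat (\(z : Nat). Nat) h (\(ω : Nat). \(p : Nat). succ p) γ) 1 0)
  ~> (\(μ : Nat). μ) ((\(η : Nat). \(h : Nat). elimNat (\(γ : Nat). Nat) η (\(z : Nat). \(ω : Nat). succ ω) h) 1 0)
  ~> (\(μ : Nat). \(η : Nat). elimNat (\(h : Nat). Nat) μ (\(γ : Nat). \(z : Nat). succ z) η) 1 0
  ~> (\(μ : Nat). elimNat (\(η : Nat). Nat) 1 (\(h : Nat). \(γ : Nat). succ γ) μ) 0
  ~> elimNat (\(μ : Nat). Nat) 1 (\(η : Nat). \(h : Nat). succ h) 0
  ~> 1
the term's type:
  Nat


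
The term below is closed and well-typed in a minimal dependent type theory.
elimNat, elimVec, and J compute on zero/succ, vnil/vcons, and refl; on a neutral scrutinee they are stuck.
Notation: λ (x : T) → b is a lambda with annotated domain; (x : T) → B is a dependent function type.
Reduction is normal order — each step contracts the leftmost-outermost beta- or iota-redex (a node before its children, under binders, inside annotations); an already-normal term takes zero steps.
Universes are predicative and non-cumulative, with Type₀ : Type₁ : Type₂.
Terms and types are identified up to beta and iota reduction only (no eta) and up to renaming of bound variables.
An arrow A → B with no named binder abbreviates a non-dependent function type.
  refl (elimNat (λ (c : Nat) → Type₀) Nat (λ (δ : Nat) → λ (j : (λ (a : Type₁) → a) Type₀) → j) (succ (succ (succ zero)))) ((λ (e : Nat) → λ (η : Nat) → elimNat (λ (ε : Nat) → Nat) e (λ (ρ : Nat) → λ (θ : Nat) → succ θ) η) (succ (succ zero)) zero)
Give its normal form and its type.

resulting normal form:
  refl Nat (succ (succ zero))
the term's type:
  Eq Nat (succ (succ zero)) (succ (succ zero))
observation: 13 normal-order steps separate the term from its normal form.


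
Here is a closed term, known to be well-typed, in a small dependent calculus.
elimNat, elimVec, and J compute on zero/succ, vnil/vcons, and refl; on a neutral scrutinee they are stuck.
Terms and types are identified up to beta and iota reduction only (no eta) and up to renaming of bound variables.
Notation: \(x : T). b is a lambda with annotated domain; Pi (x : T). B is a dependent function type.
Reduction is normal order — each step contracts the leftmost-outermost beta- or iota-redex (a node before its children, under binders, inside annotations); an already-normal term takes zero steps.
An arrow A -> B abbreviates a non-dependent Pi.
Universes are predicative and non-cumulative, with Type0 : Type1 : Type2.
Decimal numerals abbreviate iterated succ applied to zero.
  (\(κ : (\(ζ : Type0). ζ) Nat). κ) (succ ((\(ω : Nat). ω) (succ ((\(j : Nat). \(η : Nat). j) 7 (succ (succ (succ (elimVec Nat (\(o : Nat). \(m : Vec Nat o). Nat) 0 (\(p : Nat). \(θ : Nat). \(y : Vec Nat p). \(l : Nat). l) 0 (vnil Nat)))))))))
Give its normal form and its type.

reduced normal form:
  9
the term's type:
  Nat
observation: reduction starts at a beta-redex, and 4 normal-order steps reach the normal form.


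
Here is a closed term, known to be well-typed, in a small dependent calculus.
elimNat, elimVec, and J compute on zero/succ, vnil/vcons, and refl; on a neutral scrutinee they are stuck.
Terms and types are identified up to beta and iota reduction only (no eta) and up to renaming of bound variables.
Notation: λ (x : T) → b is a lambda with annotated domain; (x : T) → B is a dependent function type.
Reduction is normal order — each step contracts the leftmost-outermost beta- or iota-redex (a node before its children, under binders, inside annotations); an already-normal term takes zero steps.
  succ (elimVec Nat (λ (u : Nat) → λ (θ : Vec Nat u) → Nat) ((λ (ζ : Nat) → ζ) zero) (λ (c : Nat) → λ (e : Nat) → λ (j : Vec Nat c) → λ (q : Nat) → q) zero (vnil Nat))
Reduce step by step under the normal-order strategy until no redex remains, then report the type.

reduction (normal order):
  succ (elimVec Nat (λ (u : Nat) → λ (θ : Vec Nat u) → Nat) ((λ (ζ : Nat) → ζ) zero) (λ (c : Nat) → λ (e : Nat) → λ (j : Vec Nat c) → λ (q : Nat) → q) zero (vnil Nat))
  ~> succ ((λ (u : Nat) → u) zero)
  ~> succ zero
the term's type:
  Nat


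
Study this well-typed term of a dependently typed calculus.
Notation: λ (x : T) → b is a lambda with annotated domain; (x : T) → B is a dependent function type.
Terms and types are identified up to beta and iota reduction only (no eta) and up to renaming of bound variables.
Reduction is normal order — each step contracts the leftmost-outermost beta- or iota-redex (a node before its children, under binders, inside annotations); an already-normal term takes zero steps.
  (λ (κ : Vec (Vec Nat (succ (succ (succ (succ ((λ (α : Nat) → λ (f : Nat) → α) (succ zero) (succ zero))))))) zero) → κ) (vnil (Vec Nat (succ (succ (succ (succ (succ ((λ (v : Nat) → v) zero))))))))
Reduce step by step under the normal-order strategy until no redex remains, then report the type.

normal-order reduction:
  (λ (κ : Vec (Vec Nat (succ (succ (succ (succ ((λ (α : Nat) → λ (f : Nat) → α) (succ zero) (succ zero))))))) zero) → κ) (vnil (Vec Nat (succ (succ (succ (succ (succ ((λ (v : Nat) → v) zero))))))))
  ~> vnil (Vec Nat (succ (succ (succ (succ (succ ((λ (κ : Nat) → κ) zero)))))))
  ~> vnil (Vec Nat (succ (succ (succ (succ (succ zero))))))
inferred type:
  Vec (Vec Nat (succ (succ (succ (succ (succ zero)))))) zero


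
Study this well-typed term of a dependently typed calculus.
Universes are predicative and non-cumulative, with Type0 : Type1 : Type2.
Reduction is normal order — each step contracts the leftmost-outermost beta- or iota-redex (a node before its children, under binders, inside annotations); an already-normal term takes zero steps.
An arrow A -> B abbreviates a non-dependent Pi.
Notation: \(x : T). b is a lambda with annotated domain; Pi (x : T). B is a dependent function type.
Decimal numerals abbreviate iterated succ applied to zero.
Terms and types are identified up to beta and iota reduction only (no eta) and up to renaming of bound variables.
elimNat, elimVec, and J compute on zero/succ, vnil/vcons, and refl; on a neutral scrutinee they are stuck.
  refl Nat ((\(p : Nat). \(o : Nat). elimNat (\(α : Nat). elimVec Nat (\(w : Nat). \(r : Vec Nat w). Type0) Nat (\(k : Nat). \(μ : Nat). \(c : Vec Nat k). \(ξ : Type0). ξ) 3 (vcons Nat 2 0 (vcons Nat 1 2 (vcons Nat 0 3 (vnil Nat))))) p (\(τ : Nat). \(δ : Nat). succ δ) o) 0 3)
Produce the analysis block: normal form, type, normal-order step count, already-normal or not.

normal form:
  refl Nat 3
the term's type:
  Eq Nat 3 3
steps to reach normal form (normal order): 12
already normal: no
first redex: a beta-redex


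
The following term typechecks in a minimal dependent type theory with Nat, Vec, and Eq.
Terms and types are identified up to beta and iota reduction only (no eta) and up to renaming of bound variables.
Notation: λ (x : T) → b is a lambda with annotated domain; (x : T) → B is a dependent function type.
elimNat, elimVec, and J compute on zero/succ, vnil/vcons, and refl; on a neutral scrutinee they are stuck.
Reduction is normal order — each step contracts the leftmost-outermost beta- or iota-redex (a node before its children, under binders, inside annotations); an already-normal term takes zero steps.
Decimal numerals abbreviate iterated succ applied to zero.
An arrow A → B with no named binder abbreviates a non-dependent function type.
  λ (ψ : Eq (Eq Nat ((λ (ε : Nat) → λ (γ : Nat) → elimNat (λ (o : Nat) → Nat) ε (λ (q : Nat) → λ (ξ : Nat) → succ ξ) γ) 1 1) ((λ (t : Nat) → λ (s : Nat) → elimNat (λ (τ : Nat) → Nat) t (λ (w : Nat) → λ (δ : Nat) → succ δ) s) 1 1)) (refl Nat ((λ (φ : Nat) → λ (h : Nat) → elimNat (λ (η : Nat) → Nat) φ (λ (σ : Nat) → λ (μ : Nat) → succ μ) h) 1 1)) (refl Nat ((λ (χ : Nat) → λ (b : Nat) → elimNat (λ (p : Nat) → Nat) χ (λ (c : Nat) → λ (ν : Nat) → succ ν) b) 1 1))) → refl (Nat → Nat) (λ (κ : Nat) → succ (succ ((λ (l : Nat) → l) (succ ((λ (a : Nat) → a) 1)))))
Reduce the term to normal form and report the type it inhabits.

reduced normal form:
  λ (ψ : Eq (Eq Nat 2 2) (refl Nat 2) (refl Nat 2)) → refl (Nat → Nat) (λ (ε : Nat) → 4)
type:
  Eq (Eq Nat 2 2) (refl Nat 2) (refl Nat 2) → Eq (Nat → Nat) (λ (ψ : Nat) → 4) (λ (ε : Nat) → 4)
observation: normalization takes exactly 26 steps under the normal-order strategy.


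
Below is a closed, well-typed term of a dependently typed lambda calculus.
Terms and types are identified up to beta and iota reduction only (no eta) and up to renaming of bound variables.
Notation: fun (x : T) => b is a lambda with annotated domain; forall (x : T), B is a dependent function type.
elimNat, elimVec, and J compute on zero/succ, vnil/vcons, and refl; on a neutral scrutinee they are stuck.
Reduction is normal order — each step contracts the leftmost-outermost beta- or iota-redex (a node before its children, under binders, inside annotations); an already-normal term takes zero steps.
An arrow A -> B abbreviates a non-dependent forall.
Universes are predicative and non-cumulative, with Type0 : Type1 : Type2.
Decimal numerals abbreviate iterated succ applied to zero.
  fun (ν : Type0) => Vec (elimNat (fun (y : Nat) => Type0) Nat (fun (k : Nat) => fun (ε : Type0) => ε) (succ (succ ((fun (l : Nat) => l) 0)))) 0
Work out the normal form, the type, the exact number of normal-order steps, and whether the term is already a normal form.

resulting normal form:
  fun (ν : Type0) => Vec Nat 0
the term's type:
  Type0 -> Type0
steps to reach normal form (normal order): 8
already normal: no
first contracted redex: an elimNat iota-redex


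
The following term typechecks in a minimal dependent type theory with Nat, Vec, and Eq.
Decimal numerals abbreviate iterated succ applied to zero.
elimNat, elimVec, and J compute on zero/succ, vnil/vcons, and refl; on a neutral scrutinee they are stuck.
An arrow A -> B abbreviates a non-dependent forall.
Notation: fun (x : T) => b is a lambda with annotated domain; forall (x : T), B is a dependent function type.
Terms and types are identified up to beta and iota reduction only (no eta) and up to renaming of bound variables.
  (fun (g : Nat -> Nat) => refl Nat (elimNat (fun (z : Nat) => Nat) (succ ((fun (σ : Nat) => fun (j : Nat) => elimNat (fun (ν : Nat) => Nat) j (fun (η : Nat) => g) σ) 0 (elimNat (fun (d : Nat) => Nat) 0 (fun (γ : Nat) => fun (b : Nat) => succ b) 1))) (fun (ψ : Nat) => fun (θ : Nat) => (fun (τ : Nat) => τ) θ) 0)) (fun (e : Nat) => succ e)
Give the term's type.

the term's type:
  Eq Nat 2 2


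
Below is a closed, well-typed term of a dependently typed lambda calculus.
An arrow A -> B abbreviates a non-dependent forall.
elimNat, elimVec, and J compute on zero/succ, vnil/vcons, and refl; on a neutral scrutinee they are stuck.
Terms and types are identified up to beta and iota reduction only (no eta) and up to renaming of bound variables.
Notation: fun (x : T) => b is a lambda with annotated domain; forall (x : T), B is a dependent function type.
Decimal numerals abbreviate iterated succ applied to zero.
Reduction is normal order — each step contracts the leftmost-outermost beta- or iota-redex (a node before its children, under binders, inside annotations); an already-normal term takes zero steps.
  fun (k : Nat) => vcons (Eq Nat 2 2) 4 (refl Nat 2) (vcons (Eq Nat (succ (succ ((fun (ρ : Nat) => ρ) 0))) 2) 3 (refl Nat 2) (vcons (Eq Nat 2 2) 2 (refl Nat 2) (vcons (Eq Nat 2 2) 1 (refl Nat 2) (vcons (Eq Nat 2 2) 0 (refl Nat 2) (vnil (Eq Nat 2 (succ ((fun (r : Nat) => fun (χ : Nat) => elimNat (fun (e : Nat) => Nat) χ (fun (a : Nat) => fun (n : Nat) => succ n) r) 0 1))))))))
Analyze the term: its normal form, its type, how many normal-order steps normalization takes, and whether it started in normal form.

resulting normal form:
  fun (k : Nat) => vcons (Eq Nat 2 2) 4 (refl Nat 2) (vcons (Eq Nat 2 2) 3 (refl Nat 2) (vcons (Eq Nat 2 2) 2 (refl Nat 2) (vcons (Eq Nat 2 2) 1 (refl Nat 2) (vcons (Eq Nat 2 2) 0 (refl Nat 2) (vnil (Eq Nat 2 2))))))
inferred type:
  Nat -> Vec (Eq Nat 2 2) 5
reduction steps (normal order): 4
started in normal form: no
first redex: a beta-redex


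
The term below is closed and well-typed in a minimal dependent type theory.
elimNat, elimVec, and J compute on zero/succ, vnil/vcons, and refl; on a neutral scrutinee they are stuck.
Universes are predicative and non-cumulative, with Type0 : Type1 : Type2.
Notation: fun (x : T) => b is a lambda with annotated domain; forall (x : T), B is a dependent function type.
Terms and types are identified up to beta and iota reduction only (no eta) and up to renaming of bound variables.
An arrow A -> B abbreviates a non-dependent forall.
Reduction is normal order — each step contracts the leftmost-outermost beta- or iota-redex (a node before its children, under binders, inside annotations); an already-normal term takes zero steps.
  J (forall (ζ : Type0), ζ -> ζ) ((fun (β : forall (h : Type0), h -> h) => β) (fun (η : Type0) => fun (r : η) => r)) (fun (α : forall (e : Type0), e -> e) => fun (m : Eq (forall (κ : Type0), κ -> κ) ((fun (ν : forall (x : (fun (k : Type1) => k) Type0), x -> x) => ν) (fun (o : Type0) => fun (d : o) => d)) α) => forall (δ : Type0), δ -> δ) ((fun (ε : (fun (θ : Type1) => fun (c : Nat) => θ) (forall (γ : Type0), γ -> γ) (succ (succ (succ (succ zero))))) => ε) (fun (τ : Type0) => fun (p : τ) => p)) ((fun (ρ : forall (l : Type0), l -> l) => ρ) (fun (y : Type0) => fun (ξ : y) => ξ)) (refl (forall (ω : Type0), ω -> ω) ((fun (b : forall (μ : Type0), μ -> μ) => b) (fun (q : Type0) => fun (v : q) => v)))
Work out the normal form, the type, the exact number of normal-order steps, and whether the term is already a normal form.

reduced normal form:
  fun (ζ : Type0) => fun (β : ζ) => β
type:
  forall (ζ : Type0), ζ -> ζ
steps to reach normal form (normal order): 2
term was already normal: no
first contracted redex: a J iota-redex


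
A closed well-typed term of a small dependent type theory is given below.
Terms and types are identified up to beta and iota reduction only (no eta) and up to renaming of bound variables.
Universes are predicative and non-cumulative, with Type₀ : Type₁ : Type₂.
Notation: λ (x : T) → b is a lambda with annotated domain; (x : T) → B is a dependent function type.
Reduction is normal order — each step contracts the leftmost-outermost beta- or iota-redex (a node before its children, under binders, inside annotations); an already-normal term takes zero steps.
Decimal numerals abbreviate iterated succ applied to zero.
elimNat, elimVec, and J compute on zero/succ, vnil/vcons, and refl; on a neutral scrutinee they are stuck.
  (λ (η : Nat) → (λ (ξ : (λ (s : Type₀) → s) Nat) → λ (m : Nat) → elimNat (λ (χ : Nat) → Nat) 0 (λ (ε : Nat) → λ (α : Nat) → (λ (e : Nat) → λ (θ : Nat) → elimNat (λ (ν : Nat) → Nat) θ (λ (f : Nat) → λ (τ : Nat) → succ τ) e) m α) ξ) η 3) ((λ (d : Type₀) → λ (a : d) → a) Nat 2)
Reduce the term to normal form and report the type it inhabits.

resulting normal form:
  6
the term's type:
  Nat


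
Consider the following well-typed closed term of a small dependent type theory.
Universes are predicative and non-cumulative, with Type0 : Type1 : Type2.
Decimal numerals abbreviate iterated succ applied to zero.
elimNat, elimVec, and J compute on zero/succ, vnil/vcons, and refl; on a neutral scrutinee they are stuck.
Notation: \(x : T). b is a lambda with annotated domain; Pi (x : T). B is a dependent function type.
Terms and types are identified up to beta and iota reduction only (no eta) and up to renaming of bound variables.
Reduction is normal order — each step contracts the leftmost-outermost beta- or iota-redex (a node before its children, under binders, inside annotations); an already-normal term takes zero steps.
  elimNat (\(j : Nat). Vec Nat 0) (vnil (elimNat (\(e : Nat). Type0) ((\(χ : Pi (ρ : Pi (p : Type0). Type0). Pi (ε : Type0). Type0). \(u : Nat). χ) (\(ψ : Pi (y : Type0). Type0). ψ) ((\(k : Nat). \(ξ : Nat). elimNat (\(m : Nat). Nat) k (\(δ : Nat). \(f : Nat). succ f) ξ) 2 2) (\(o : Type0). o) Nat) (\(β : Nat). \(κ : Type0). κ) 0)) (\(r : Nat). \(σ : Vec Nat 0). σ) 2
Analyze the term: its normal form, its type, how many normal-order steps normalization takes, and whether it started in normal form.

normal form:
  vnil Nat
type:
  Vec Nat 0
normal-order step count: 12
started in normal form: no
first contracted redex: an elimNat iota-redex


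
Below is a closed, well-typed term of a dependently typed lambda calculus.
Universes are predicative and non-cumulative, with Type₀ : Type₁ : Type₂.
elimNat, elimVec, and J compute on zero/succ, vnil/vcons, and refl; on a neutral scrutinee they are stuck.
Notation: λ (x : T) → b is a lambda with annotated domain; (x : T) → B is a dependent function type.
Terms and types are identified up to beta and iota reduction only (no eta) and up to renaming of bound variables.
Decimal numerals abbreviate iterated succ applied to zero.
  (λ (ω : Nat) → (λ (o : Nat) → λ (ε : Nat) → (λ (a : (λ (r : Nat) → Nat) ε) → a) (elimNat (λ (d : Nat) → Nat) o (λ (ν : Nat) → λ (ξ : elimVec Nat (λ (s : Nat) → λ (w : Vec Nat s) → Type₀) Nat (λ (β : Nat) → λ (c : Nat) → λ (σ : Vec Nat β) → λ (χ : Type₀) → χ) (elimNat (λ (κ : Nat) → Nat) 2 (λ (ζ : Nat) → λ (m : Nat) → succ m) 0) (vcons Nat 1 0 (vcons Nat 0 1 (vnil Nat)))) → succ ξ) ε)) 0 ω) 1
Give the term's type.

type:
  Nat


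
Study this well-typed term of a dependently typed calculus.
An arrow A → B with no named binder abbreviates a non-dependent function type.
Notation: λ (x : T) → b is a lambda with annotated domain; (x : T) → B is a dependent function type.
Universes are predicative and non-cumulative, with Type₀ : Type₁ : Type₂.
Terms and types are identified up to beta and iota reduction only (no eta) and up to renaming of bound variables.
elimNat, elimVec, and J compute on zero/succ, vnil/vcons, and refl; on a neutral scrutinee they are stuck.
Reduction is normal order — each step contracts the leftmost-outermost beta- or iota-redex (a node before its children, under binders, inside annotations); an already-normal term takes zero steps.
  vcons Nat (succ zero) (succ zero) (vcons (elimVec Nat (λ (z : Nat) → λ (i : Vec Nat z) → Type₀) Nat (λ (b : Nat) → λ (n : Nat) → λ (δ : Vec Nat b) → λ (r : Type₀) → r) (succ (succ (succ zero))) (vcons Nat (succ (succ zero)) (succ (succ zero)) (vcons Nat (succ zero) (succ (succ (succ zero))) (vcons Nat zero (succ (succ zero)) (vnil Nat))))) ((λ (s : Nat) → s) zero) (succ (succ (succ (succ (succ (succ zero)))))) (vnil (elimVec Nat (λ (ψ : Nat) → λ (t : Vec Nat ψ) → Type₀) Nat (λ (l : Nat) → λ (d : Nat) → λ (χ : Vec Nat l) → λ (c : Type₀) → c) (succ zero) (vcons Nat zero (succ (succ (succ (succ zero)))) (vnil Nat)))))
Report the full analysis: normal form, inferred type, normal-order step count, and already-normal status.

resulting normal form:
  vcons Nat (succ zero) (succ zero) (vcons Nat zero (succ (succ (succ (succ (succ (succ zero)))))) (vnil Nat))
inferred type:
  Vec Nat (succ (succ zero))
reduction steps (normal order): 23
started in normal form: no
first redex: an elimVec iota-redex
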